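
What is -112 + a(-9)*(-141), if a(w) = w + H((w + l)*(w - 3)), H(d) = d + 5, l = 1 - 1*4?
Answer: -19852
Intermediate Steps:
l = -3 (l = 1 - 4 = -3)
H(d) = 5 + d
a(w) = 5 + w + (-3 + w)**2 (a(w) = w + (5 + (w - 3)*(w - 3)) = w + (5 + (-3 + w)*(-3 + w)) = w + (5 + (-3 + w)**2) = 5 + w + (-3 + w)**2)
-112 + a(-9)*(-141) = -112 + (14 + (-9)**2 - 5*(-9))*(-141) = -112 + (14 + 81 + 45)*(-141) = -112 + 140*(-141) = -112 - 19740 = -19852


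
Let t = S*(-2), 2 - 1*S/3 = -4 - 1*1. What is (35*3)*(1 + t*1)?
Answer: -4305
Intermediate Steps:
S = 21 (S = 6 - 3*(-4 - 1*1) = 6 - 3*(-4 - 1) = 6 - 3*(-5) = 6 + 15 = 21)
t = -42 (t = 21*(-2) = -42)
(35*3)*(1 + t*1) = (35*3)*(1 - 42*1) = 105*(1 - 42) = 105*(-41) = -4305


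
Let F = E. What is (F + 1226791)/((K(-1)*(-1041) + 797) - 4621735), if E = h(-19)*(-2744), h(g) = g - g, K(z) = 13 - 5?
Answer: -1226791/4629266 ≈ -0.26501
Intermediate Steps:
K(z) = 8
h(g) = 0
E = 0 (E = 0*(-2744) = 0)
F = 0
(F + 1226791)/((K(-1)*(-1041) + 797) - 4621735) = (0 + 1226791)/((8*(-1041) + 797) - 4621735) = 1226791/((-8328 + 797) - 4621735) = 1226791/(-7531 - 4621735) = 1226791/(-4629266) = 1226791*(-1/4629266) = -1226791/4629266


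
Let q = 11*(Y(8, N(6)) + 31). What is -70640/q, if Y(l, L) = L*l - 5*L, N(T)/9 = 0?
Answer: -70640/341 ≈ -207.16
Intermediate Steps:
N(T) = 0 (N(T) = 9*0 = 0)
Y(l, L) = -5*L + L*l
q = 341 (q = 11*(0*(-5 + 8) + 31) = 11*(0*3 + 31) = 11*(0 + 31) = 11*31 = 341)
-70640/q = -70640/341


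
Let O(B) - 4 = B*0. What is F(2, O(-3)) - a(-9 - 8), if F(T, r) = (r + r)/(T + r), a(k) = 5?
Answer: -11/3 ≈ -3.6667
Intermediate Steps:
O(B) = 4 (O(B) = 4 + B*0 = 4 + 0 = 4)
F(T, r) = 2*r/(T + r) (F(T, r) = (2*r)/(T + r) = 2*r/(T + r))
F(2, O(-3)) - a(-9 - 8) = 2*4/(2 + 4) - 1*5 = 2*4/6 - 5 = 2*4*(⅙) - 5 = 4/3 - 5 = -11/3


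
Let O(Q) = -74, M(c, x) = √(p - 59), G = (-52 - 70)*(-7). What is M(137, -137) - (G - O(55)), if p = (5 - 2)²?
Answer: -928 + 5*I*√2 ≈ -928.0 + 7.0711*I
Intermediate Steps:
G = 854 (G = -122*(-7) = 854)
p = 9 (p = 3² = 9)
M(c, x) = 5*I*√2 (M(c, x) = √(9 - 59) = √(-50) = 5*I*√2)
M(137, -137) - (G - O(55)) = 5*I*√2 - (854 - 1*(-74)) = 5*I*√2 - (854 + 74) = 5*I*√2 - 1*928 = 5*I*√2 - 928 = -928 + 5*I*√2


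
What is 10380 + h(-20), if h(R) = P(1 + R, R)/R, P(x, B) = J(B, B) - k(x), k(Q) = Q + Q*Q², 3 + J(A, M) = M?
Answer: 40149/4 ≈ 10037.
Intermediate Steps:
J(A, M) = -3 + M
k(Q) = Q + Q³
P(x, B) = -3 + B - x - x³ (P(x, B) = (-3 + B) - (x + x³) = (-3 + B) + (-x - x³) = -3 + B - x - x³)
h(R) = (-4 - (1 + R)³)/R (h(R) = (-3 + R - (1 + R) - (1 + R)³)/R = (-3 + R + (-1 - R) - (1 + R)³)/R = (-4 - (1 + R)³)/R)
10380 + h(-20) = 10380 + (-4 - (1 - 20)³)/(-20) = 10380 - (-4 - 1*(-19)³)/20 = 10380 - (-4 - 1*(-6859))/20 = 10380 - (-4 + 6859)/20 = 10380 - 1/20*6855 = 10380 - 1371/4 = 40149/4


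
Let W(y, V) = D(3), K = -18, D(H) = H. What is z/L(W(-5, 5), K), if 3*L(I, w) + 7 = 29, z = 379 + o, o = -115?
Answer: 36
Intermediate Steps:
W(y, V) = 3
z = 264 (z = 379 - 115 = 264)
L(I, w) = 22/3 (L(I, w) = -7/3 + (⅓)*29 = -7/3 + 29/3 = 22/3)
z/L(W(-5, 5), K) = 264/(22/3) = 264*(3/22) = 36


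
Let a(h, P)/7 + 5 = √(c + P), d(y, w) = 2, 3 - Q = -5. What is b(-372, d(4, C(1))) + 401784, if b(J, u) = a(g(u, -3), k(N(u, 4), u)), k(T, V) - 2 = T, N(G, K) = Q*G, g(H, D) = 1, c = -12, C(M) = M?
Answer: 401749 + 7*√6 ≈ 4.0177e+5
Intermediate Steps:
Q = 8 (Q = 3 - 1*(-5) = 3 + 5 = 8)
N(G, K) = 8*G
k(T, V) = 2 + T
a(h, P) = -35 + 7*√(-12 + P)
b(J, u) = -35 + 7*√(-10 + 8*u) (b(J, u) = -35 + 7*√(-12 + (2 + 8*u)) = -35 + 7*√(-10 + 8*u))
b(-372, d(4, C(1))) + 401784 = (-35 + 7*√(-10 + 8*2)) + 401784 = (-35 + 7*√(-10 + 16)) + 401784 = (-35 + 7*√6) + 401784 = 401749 + 7*√6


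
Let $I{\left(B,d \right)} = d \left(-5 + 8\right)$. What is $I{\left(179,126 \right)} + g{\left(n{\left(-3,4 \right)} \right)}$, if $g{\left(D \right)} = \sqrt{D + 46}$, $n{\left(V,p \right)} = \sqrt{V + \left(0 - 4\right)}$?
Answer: $378 + \sqrt{46 + i \sqrt{7}} \approx 384.79 + 0.19497 i$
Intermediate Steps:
$I{\left(B,d \right)} = 3 d$ ($I{\left(B,d \right)} = d 3 = 3 d$)
$n{\left(V,p \right)} = \sqrt{-4 + V}$ ($n{\left(V,p \right)} = \sqrt{V + \left(0 - 4\right)} = \sqrt{V - 4} = \sqrt{-4 + V}$)
$g{\left(D \right)} = \sqrt{46 + D}$
$I{\left(179,126 \right)} + g{\left(n{\left(-3,4 \right)} \right)} = 3 \cdot 126 + \sqrt{46 + \sqrt{-4 - 3}} = 378 + \sqrt{46 + \sqrt{-7}} = 378 + \sqrt{46 + i \sqrt{7}}$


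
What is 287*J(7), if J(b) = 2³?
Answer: 2296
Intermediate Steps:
J(b) = 8
287*J(7) = 287*8 = 2296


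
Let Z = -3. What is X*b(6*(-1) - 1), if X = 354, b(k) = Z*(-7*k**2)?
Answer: 364266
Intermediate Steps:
b(k) = 21*k**2 (b(k) = -(-21)*k**2 = 21*k**2)
X*b(6*(-1) - 1) = 354*(21*(6*(-1) - 1)**2) = 354*(21*(-6 - 1)**2) = 354*(21*(-7)**2) = 354*(21*49) = 354*1029 = 364266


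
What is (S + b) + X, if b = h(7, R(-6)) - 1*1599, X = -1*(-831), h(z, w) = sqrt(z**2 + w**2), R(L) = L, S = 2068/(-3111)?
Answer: -2391316/3111 + sqrt(85) ≈ -759.45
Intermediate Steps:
S = -2068/3111 (S = 2068*(-1/3111) = -2068/3111 ≈ -0.66474)
h(z, w) = sqrt(w**2 + z**2)
X = 831
b = -1599 + sqrt(85) (b = sqrt((-6)**2 + 7**2) - 1*1599 = sqrt(36 + 49) - 1599 = sqrt(85) - 1599 = -1599 + sqrt(85) ≈ -1589.8)
(S + b) + X = (-2068/3111 + (-1599 + sqrt(85))) + 831 = (-4976557/3111 + sqrt(85)) + 831 = -2391316/3111 + sqrt(85)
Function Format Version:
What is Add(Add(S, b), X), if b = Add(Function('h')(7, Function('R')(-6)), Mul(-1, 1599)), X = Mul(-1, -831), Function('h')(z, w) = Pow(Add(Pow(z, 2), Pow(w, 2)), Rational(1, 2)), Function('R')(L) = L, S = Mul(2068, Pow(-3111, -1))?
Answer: Add(Rational(-2391316, 3111), Pow(85, Rational(1, 2))) ≈ -759.45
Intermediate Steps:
S = Rational(-2068, 3111) (S = Mul(2068, Rational(-1, 3111)) = Rational(-2068, 3111) ≈ -0.66474)
Function('h')(z, w) = Pow(Add(Pow(w, 2), Pow(z, 2)), Rational(1, 2))
X = 831
b = Add(-1599, Pow(85, Rational(1, 2))) (b = Add(Pow(Add(Pow(-6, 2), Pow(7, 2)), Rational(1, 2)), Mul(-1, 1599)) = Add(Pow(Add(36, 49), Rational(1, 2)), -1599) = Add(Pow(85, Rational(1, 2)), -1599) = Add(-1599, Pow(85, Rational(1, 2))) ≈ -1589.8)
Add(Add(S, b), X) = Add(Add(Rational(-2068, 3111), Add(-1599, Pow(85, Rational(1, 2)))), 831) = Add(Add(Rational(-4976557, 3111), Pow(85, Rational(1, 2))), 831) = Add(Rational(-2391316, 3111), Pow(85, Rational(1, 2)))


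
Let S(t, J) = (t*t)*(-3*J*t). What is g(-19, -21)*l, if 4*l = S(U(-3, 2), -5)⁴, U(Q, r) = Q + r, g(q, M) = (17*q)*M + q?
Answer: 85606875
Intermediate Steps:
g(q, M) = q + 17*M*q (g(q, M) = 17*M*q + q = q + 17*M*q)
S(t, J) = -3*J*t³ (S(t, J) = t²*(-3*J*t) = -3*J*t³)
l = 50625/4 (l = (-3*(-5)*(-3 + 2)³)⁴/4 = (-3*(-5)*(-1)³)⁴/4 = (-3*(-5)*(-1))⁴/4 = (¼)*(-15)⁴ = (¼)*50625 = 50625/4 ≈ 12656.)
g(-19, -21)*l = -19*(1 + 17*(-21))*(50625/4) = -19*(1 - 357)*(50625/4) = -19*(-356)*(50625/4) = 6764*(50625/4) = 85606875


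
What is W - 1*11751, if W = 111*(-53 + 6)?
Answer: -16968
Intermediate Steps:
W = -5217 (W = 111*(-47) = -5217)
W - 1*11751 = -5217 - 1*11751 = -5217 - 11751 = -16968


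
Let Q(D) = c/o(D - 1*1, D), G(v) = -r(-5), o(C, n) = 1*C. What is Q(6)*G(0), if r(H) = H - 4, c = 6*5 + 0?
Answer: 54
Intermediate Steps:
o(C, n) = C
c = 30 (c = 30 + 0 = 30)
r(H) = -4 + H
G(v) = 9 (G(v) = -(-4 - 5) = -1*(-9) = 9)
Q(D) = 30/(-1 + D) (Q(D) = 30/(D - 1*1) = 30/(D - 1) = 30/(-1 + D))
Q(6)*G(0) = (30/(-1 + 6))*9 = (30/5)*9 = (30*(⅕))*9 = 6*9 = 54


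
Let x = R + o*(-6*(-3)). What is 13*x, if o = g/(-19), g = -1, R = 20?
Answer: 5174/19 ≈ 272.32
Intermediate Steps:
o = 1/19 (o = -1/(-19) = -1*(-1/19) = 1/19 ≈ 0.052632)
x = 398/19 (x = 20 + (-6*(-3))/19 = 20 + (1/19)*18 = 20 + 18/19 = 398/19 ≈ 20.947)
13*x = 13*(398/19) = 5174/19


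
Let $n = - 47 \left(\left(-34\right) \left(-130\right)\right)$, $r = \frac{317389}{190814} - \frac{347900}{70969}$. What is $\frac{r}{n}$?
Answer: $\frac{43859410659}{2813189894848840} \approx 1.5591 \cdot 10^{-5}$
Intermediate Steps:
$r = - \frac{43859410659}{13541878766}$ ($r = 317389 \cdot \frac{1}{190814} - \frac{347900}{70969} = \frac{317389}{190814} - \frac{347900}{70969} = - \frac{43859410659}{13541878766} \approx -3.2388$)
$n = -207740$ ($n = \left(-47\right) 4420 = -207740$)
$\frac{r}{n} = - \frac{43859410659}{13541878766 \left(-207740\right)} = \left(- \frac{43859410659}{13541878766}\right) \left(- \frac{1}{207740}\right) = \frac{43859410659}{2813189894848840}$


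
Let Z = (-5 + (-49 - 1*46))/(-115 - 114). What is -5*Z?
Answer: -500/229 ≈ -2.1834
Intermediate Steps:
Z = 100/229 (Z = (-5 + (-49 - 46))/(-229) = (-5 - 95)*(-1/229) = -100*(-1/229) = 100/229 ≈ 0.43668)
-5*Z = -5*100/229 = -500/229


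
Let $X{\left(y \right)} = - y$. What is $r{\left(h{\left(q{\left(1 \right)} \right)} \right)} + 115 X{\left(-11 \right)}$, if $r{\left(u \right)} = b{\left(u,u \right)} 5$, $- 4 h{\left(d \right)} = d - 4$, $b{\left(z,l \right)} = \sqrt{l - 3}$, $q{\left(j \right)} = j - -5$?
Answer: $1265 + \frac{5 i \sqrt{14}}{2} \approx 1265.0 + 9.3541 i$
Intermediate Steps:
$q{\left(j \right)} = 5 + j$ ($q{\left(j \right)} = j + 5 = 5 + j$)
$b{\left(z,l \right)} = \sqrt{-3 + l}$
$h{\left(d \right)} = 1 - \frac{d}{4}$ ($h{\left(d \right)} = - \frac{d - 4}{4} = - \frac{-4 + d}{4} = 1 - \frac{d}{4}$)
$r{\left(u \right)} = 5 \sqrt{-3 + u}$ ($r{\left(u \right)} = \sqrt{-3 + u} 5 = 5 \sqrt{-3 + u}$)
$r{\left(h{\left(q{\left(1 \right)} \right)} \right)} + 115 X{\left(-11 \right)} = 5 \sqrt{-3 + \left(1 - \frac{5 + 1}{4}\right)} + 115 \left(\left(-1\right) \left(-11\right)\right) = 5 \sqrt{-3 + \left(1 - \frac{3}{2}\right)} + 115 \cdot 11 = 5 \sqrt{-3 + \left(1 - \frac{3}{2}\right)} + 1265 = 5 \sqrt{-3 - \frac{1}{2}} + 1265 = 5 \sqrt{- \frac{7}{2}} + 1265 = 5 \frac{i \sqrt{14}}{2} + 1265 = \frac{5 i \sqrt{14}}{2} + 1265 = 1265 + \frac{5 i \sqrt{14}}{2}$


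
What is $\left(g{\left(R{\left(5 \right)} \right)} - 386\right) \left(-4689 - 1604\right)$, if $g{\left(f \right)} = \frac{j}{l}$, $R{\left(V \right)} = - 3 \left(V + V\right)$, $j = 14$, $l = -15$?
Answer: $\frac{36524572}{15} \approx 2.435 \cdot 10^{6}$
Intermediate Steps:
$R{\left(V \right)} = - 6 V$ ($R{\left(V \right)} = - 3 \cdot 2 V = - 6 V$)
$g{\left(f \right)} = - \frac{14}{15}$ ($g{\left(f \right)} = \frac{14}{-15} = 14 \left(- \frac{1}{15}\right) = - \frac{14}{15}$)
$\left(g{\left(R{\left(5 \right)} \right)} - 386\right) \left(-4689 - 1604\right) = \left(- \frac{14}{15} - 386\right) \left(-4689 - 1604\right) = - \frac{5804 \left(-4689 - 1604\right)}{15} = \left(- \frac{5804}{15}\right) \left(-6293\right) = \frac{36524572}{15}$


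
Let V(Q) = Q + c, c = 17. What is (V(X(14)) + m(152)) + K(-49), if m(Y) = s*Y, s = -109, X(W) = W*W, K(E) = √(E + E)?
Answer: -16355 + 7*I*√2 ≈ -16355.0 + 9.8995*I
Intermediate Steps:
K(E) = √2*√E (K(E) = √(2*E) = √2*√E)
X(W) = W²
V(Q) = 17 + Q (V(Q) = Q + 17 = 17 + Q)
m(Y) = -109*Y
(V(X(14)) + m(152)) + K(-49) = ((17 + 14²) - 109*152) + √2*√(-49) = ((17 + 196) - 16568) + √2*(7*I) = (213 - 16568) + 7*I*√2 = -16355 + 7*I*√2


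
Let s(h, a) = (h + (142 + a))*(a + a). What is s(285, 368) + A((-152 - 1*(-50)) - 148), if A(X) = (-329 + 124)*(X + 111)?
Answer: 613615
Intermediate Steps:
s(h, a) = 2*a*(142 + a + h) (s(h, a) = (142 + a + h)*(2*a) = 2*a*(142 + a + h))
A(X) = -22755 - 205*X (A(X) = -205*(111 + X) = -22755 - 205*X)
s(285, 368) + A((-152 - 1*(-50)) - 148) = 2*368*(142 + 368 + 285) + (-22755 - 205*((-152 - 1*(-50)) - 148)) = 2*368*795 + (-22755 - 205*((-152 + 50) - 148)) = 585120 + (-22755 - 205*(-102 - 148)) = 585120 + (-22755 - 205*(-250)) = 585120 + (-22755 + 51250) = 585120 + 28495 = 613615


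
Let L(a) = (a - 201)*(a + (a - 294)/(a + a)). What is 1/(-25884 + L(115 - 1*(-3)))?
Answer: -59/2101350 ≈ -2.8077e-5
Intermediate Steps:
L(a) = (-201 + a)*(a + (-294 + a)/(2*a)) (L(a) = (-201 + a)*(a + (-294 + a)/((2*a))) = (-201 + a)*(a + (-294 + a)*(1/(2*a))) = (-201 + a)*(a + (-294 + a)/(2*a)))
1/(-25884 + L(115 - 1*(-3))) = 1/(-25884 + (-495/2 + (115 - 1*(-3))² + 29547/(115 - 1*(-3)) - 401*(115 - 1*(-3))/2)) = 1/(-25884 + (-495/2 + (115 + 3)² + 29547/(115 + 3) - 401*(115 + 3)/2)) = 1/(-25884 + (-495/2 + 118² + 29547/118 - 401/2*118)) = 1/(-25884 + (-495/2 + 13924 + 29547*(1/118) - 23659)) = 1/(-25884 + (-495/2 + 13924 + 29547/118 - 23659)) = 1/(-25884 - 574194/59) = 1/(-2101350/59) = -59/2101350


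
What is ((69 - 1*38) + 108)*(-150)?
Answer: -20850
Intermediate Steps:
((69 - 1*38) + 108)*(-150) = ((69 - 38) + 108)*(-150) = (31 + 108)*(-150) = 139*(-150) = -20850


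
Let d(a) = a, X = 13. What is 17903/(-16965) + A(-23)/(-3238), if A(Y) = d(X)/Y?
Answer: -1333087477/1263451410 ≈ -1.0551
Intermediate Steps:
A(Y) = 13/Y
17903/(-16965) + A(-23)/(-3238) = 17903/(-16965) + (13/(-23))/(-3238) = 17903*(-1/16965) + (13*(-1/23))*(-1/3238) = -17903/16965 - 13/23*(-1/3238) = -17903/16965 + 13/74474 = -1333087477/1263451410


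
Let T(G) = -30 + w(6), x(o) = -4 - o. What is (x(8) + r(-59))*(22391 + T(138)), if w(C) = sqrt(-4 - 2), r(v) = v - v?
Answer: -268332 - 12*I*sqrt(6) ≈ -2.6833e+5 - 29.394*I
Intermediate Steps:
r(v) = 0
w(C) = I*sqrt(6) (w(C) = sqrt(-6) = I*sqrt(6))
T(G) = -30 + I*sqrt(6)
(x(8) + r(-59))*(22391 + T(138)) = ((-4 - 1*8) + 0)*(22391 + (-30 + I*sqrt(6))) = ((-4 - 8) + 0)*(22361 + I*sqrt(6)) = (-12 + 0)*(22361 + I*sqrt(6)) = -12*(22361 + I*sqrt(6)) = -268332 - 12*I*sqrt(6)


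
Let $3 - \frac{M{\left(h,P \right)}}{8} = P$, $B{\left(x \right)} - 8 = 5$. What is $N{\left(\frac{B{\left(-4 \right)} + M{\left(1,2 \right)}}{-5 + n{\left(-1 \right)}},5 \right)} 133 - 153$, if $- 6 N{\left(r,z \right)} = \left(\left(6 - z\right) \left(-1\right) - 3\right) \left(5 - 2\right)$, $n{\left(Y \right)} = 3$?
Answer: $113$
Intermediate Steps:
$B{\left(x \right)} = 13$ ($B{\left(x \right)} = 8 + 5 = 13$)
$M{\left(h,P \right)} = 24 - 8 P$
$N{\left(r,z \right)} = \frac{9}{2} - \frac{z}{2}$ ($N{\left(r,z \right)} = - \frac{\left(\left(6 - z\right) \left(-1\right) - 3\right) \left(5 - 2\right)}{6} = - \frac{\left(\left(-6 + z\right) - 3\right) 3}{6} = - \frac{\left(-9 + z\right) 3}{6} = - \frac{-27 + 3 z}{6} = \frac{9}{2} - \frac{z}{2}$)
$N{\left(\frac{B{\left(-4 \right)} + M{\left(1,2 \right)}}{-5 + n{\left(-1 \right)}},5 \right)} 133 - 153 = \left(\frac{9}{2} - \frac{5}{2}\right) 133 - 153 = 2 \cdot 133 - 153 = 266 - 153 = 113$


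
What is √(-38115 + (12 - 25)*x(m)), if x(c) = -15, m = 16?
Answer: 4*I*√2370 ≈ 194.73*I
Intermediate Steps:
√(-38115 + (12 - 25)*x(m)) = √(-38115 + (12 - 25)*(-15)) = √(-38115 - 13*(-15)) = √(-38115 + 195) = √(-37920) = 4*I*√2370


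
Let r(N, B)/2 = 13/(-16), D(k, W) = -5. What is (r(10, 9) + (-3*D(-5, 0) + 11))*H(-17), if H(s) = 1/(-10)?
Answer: -39/16 ≈ -2.4375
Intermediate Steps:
r(N, B) = -13/8 (r(N, B) = 2*(13/(-16)) = 2*(13*(-1/16)) = 2*(-13/16) = -13/8)
H(s) = -1/10
(r(10, 9) + (-3*D(-5, 0) + 11))*H(-17) = (-13/8 + (-3*(-5) + 11))*(-1/10) = (-13/8 + (15 + 11))*(-1/10) = (-13/8 + 26)*(-1/10) = (195/8)*(-1/10) = -39/16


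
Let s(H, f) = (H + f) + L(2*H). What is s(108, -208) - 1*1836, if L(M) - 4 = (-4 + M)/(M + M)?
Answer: -208603/108 ≈ -1931.5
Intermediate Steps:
L(M) = 4 + (-4 + M)/(2*M) (L(M) = 4 + (-4 + M)/(M + M) = 4 + (-4 + M)/((2*M)) = 4 + (-4 + M)*(1/(2*M)) = 4 + (-4 + M)/(2*M))
s(H, f) = 9/2 + H + f - 1/H (s(H, f) = (H + f) + (9/2 - 2*1/(2*H)) = (H + f) + (9/2 - 1/H) = 9/2 + H + f - 1/H)
s(108, -208) - 1*1836 = (9/2 + 108 - 208 - 1/108) - 1*1836 = (9/2 + 108 - 208 - 1*1/108) - 1836 = (9/2 + 108 - 208 - 1/108) - 1836 = -10315/108 - 1836 = -208603/108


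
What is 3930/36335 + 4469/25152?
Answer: 52245695/182779584 ≈ 0.28584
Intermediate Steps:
3930/36335 + 4469/25152 = 3930*(1/36335) + 4469*(1/25152) = 786/7267 + 4469/25152 = 52245695/182779584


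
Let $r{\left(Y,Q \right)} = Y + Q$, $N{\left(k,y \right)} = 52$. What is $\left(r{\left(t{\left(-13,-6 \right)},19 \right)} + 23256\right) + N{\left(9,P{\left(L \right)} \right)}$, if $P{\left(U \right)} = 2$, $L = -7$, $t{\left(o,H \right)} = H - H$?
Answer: $23327$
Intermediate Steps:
$t{\left(o,H \right)} = 0$
$r{\left(Y,Q \right)} = Q + Y$
$\left(r{\left(t{\left(-13,-6 \right)},19 \right)} + 23256\right) + N{\left(9,P{\left(L \right)} \right)} = \left(\left(19 + 0\right) + 23256\right) + 52 = \left(19 + 23256\right) + 52 = 23275 + 52 = 23327$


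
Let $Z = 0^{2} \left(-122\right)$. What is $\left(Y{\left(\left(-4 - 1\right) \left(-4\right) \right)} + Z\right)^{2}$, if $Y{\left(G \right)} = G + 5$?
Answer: $625$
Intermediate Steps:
$Z = 0$ ($Z = 0 \left(-122\right) = 0$)
$Y{\left(G \right)} = 5 + G$
$\left(Y{\left(\left(-4 - 1\right) \left(-4\right) \right)} + Z\right)^{2} = \left(\left(5 + \left(-4 - 1\right) \left(-4\right)\right) + 0\right)^{2} = \left(\left(5 - -20\right) + 0\right)^{2} = \left(\left(5 + 20\right) + 0\right)^{2} = \left(25 + 0\right)^{2} = 25^{2} = 625$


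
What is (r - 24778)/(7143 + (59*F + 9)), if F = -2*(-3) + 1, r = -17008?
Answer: -2458/445 ≈ -5.5236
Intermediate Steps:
F = 7 (F = 6 + 1 = 7)
(r - 24778)/(7143 + (59*F + 9)) = (-17008 - 24778)/(7143 + (59*7 + 9)) = -41786/(7143 + (413 + 9)) = -41786/(7143 + 422) = -41786/7565 = -41786*1/7565 = -2458/445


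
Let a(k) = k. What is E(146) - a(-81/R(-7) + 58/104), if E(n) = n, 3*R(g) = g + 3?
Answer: 1101/13 ≈ 84.692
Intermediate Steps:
R(g) = 1 + g/3 (R(g) = (g + 3)/3 = (3 + g)/3 = 1 + g/3)
E(146) - a(-81/R(-7) + 58/104) = 146 - (-81/(1 + (⅓)*(-7)) + 58/104) = 146 - (-81/(1 - 7/3) + 58*(1/104)) = 146 - (-81/(-4/3) + 29/52) = 146 - (-81*(-¾) + 29/52) = 146 - (243/4 + 29/52) = 146 - 1*797/13 = 146 - 797/13 = 1101/13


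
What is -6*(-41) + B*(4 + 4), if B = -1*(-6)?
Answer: 294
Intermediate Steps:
B = 6
-6*(-41) + B*(4 + 4) = -6*(-41) + 6*(4 + 4) = 246 + 6*8 = 246 + 48 = 294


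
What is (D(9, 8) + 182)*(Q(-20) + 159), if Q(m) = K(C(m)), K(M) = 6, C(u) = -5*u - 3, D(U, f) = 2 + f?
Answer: 31680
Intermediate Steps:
C(u) = -3 - 5*u
Q(m) = 6
(D(9, 8) + 182)*(Q(-20) + 159) = ((2 + 8) + 182)*(6 + 159) = (10 + 182)*165 = 192*165 = 31680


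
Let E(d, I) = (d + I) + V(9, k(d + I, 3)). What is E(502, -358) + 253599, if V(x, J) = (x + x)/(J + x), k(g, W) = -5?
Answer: 507495/2 ≈ 2.5375e+5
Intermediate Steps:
V(x, J) = 2*x/(J + x) (V(x, J) = (2*x)/(J + x) = 2*x/(J + x))
E(d, I) = 9/2 + I + d (E(d, I) = (d + I) + 2*9/(-5 + 9) = (I + d) + 2*9/4 = (I + d) + 2*9*(1/4) = (I + d) + 9/2 = 9/2 + I + d)
E(502, -358) + 253599 = (9/2 - 358 + 502) + 253599 = 297/2 + 253599 = 507495/2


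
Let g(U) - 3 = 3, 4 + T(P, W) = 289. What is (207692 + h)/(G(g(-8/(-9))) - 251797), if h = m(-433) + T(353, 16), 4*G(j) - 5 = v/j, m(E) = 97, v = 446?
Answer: -1248444/1510663 ≈ -0.82642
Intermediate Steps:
T(P, W) = 285 (T(P, W) = -4 + 289 = 285)
g(U) = 6 (g(U) = 3 + 3 = 6)
G(j) = 5/4 + 223/(2*j) (G(j) = 5/4 + (446/j)/4 = 5/4 + 223/(2*j))
h = 382 (h = 97 + 285 = 382)
(207692 + h)/(G(g(-8/(-9))) - 251797) = (207692 + 382)/((¼)*(446 + 5*6)/6 - 251797) = 208074/((¼)*(⅙)*(446 + 30) - 251797) = 208074/((¼)*(⅙)*476 - 251797) = 208074/(119/6 - 251797) = 208074/(-1510663/6) = 208074*(-6/1510663) = -1248444/1510663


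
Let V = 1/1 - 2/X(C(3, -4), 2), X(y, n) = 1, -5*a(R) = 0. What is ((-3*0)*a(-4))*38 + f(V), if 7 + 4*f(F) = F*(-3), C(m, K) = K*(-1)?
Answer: -1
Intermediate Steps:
C(m, K) = -K
a(R) = 0 (a(R) = -⅕*0 = 0)
V = -1 (V = 1/1 - 2/1 = 1*1 - 2*1 = 1 - 2 = -1)
f(F) = -7/4 - 3*F/4 (f(F) = -7/4 + (F*(-3))/4 = -7/4 + (-3*F)/4 = -7/4 - 3*F/4)
((-3*0)*a(-4))*38 + f(V) = (-3*0*0)*38 + (-7/4 - ¾*(-1)) = (0*0)*38 + (-7/4 + ¾) = 0*38 - 1 = 0 - 1 = -1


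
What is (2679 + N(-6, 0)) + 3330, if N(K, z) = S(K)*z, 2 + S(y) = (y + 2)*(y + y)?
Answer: 6009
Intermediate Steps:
S(y) = -2 + 2*y*(2 + y) (S(y) = -2 + (y + 2)*(y + y) = -2 + (2 + y)*(2*y) = -2 + 2*y*(2 + y))
N(K, z) = z*(-2 + 2*K² + 4*K) (N(K, z) = (-2 + 2*K² + 4*K)*z = z*(-2 + 2*K² + 4*K))
(2679 + N(-6, 0)) + 3330 = (2679 + 2*0*(-1 + (-6)² + 2*(-6))) + 3330 = (2679 + 2*0*(-1 + 36 - 12)) + 3330 = (2679 + 2*0*23) + 3330 = (2679 + 0) + 3330 = 2679 + 3330 = 6009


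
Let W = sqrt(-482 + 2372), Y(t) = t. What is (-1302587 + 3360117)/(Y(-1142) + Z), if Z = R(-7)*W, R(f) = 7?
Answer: -1174849630/605777 - 21604065*sqrt(210)/605777 ≈ -2456.2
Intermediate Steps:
W = 3*sqrt(210) (W = sqrt(1890) = 3*sqrt(210) ≈ 43.474)
Z = 21*sqrt(210) (Z = 7*(3*sqrt(210)) = 21*sqrt(210) ≈ 304.32)
(-1302587 + 3360117)/(Y(-1142) + Z) = (-1302587 + 3360117)/(-1142 + 21*sqrt(210)) = 2057530/(-1142 + 21*sqrt(210))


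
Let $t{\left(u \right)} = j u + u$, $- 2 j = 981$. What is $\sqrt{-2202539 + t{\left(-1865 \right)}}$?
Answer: $\frac{i \sqrt{5158486}}{2} \approx 1135.6 i$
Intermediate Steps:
$j = - \frac{981}{2}$ ($j = \left(- \frac{1}{2}\right) 981 = - \frac{981}{2} \approx -490.5$)
$t{\left(u \right)} = - \frac{979 u}{2}$ ($t{\left(u \right)} = - \frac{981 u}{2} + u = - \frac{979 u}{2}$)
$\sqrt{-2202539 + t{\left(-1865 \right)}} = \sqrt{-2202539 - - \frac{1825835}{2}} = \sqrt{-2202539 + \frac{1825835}{2}} = \sqrt{- \frac{2579243}{2}} = \frac{i \sqrt{5158486}}{2}$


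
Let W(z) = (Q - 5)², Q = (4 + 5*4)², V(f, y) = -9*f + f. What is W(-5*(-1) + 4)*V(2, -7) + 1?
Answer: -5216655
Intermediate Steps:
V(f, y) = -8*f
Q = 576 (Q = (4 + 20)² = 24² = 576)
W(z) = 326041 (W(z) = (576 - 5)² = 571² = 326041)
W(-5*(-1) + 4)*V(2, -7) + 1 = 326041*(-8*2) + 1 = 326041*(-16) + 1 = -5216656 + 1 = -5216655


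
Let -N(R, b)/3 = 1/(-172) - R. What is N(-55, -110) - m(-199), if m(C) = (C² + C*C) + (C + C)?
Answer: -13582665/172 ≈ -78969.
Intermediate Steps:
m(C) = 2*C + 2*C² (m(C) = (C² + C²) + 2*C = 2*C² + 2*C = 2*C + 2*C²)
N(R, b) = 3/172 + 3*R (N(R, b) = -3*(1/(-172) - R) = -3*(-1/172 - R) = 3/172 + 3*R)
N(-55, -110) - m(-199) = (3/172 + 3*(-55)) - 2*(-199)*(1 - 199) = (3/172 - 165) - 2*(-199)*(-198) = -28377/172 - 1*78804 = -28377/172 - 78804 = -13582665/172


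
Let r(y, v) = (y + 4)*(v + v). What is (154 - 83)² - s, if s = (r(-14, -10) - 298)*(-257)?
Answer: -20145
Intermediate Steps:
r(y, v) = 2*v*(4 + y) (r(y, v) = (4 + y)*(2*v) = 2*v*(4 + y))
s = 25186 (s = (2*(-10)*(4 - 14) - 298)*(-257) = (2*(-10)*(-10) - 298)*(-257) = (200 - 298)*(-257) = -98*(-257) = 25186)
(154 - 83)² - s = (154 - 83)² - 1*25186 = 71² - 25186 = 5041 - 25186 = -20145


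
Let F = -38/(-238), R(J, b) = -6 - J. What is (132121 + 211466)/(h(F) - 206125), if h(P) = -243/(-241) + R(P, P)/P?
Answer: -1573284873/944018411 ≈ -1.6666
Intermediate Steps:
F = 19/119 (F = -38*(-1/238) = 19/119 ≈ 0.15966)
h(P) = 243/241 + (-6 - P)/P (h(P) = -243/(-241) + (-6 - P)/P = -243*(-1/241) + (-6 - P)/P = 243/241 + (-6 - P)/P)
(132121 + 211466)/(h(F) - 206125) = (132121 + 211466)/((2/241 - 6/19/119) - 206125) = 343587/((2/241 - 6*119/19) - 206125) = 343587/((2/241 - 714/19) - 206125) = 343587/(-172036/4579 - 206125) = 343587/(-944018411/4579) = 343587*(-4579/944018411) = -1573284873/944018411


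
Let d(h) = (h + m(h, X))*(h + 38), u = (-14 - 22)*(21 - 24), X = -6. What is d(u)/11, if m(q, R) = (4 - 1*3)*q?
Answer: 31536/11 ≈ 2866.9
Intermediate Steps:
u = 108 (u = -36*(-3) = 108)
m(q, R) = q (m(q, R) = (4 - 3)*q = 1*q = q)
d(h) = 2*h*(38 + h) (d(h) = (h + h)*(h + 38) = (2*h)*(38 + h) = 2*h*(38 + h))
d(u)/11 = (2*108*(38 + 108))/11 = (2*108*146)*(1/11) = 31536*(1/11) = 31536/11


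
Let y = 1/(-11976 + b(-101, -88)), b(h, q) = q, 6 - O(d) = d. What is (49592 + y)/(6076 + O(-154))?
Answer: 598277887/75231104 ≈ 7.9525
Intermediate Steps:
O(d) = 6 - d
y = -1/12064 (y = 1/(-11976 - 88) = 1/(-12064) = -1/12064 ≈ -8.2891e-5)
(49592 + y)/(6076 + O(-154)) = (49592 - 1/12064)/(6076 + (6 - 1*(-154))) = 598277887/(12064*(6076 + (6 + 154))) = 598277887/(12064*(6076 + 160)) = (598277887/12064)/6236 = (598277887/12064)*(1/6236) = 598277887/75231104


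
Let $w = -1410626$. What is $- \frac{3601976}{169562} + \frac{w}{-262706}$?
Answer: $- \frac{176768035311}{11136238693} \approx -15.873$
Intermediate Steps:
$- \frac{3601976}{169562} + \frac{w}{-262706} = - \frac{3601976}{169562} - \frac{1410626}{-262706} = \left(-3601976\right) \frac{1}{169562} - - \frac{705313}{131353} = - \frac{1800988}{84781} + \frac{705313}{131353} = - \frac{176768035311}{11136238693}$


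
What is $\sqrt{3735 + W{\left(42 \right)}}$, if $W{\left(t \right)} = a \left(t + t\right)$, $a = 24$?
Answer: $9 \sqrt{71} \approx 75.835$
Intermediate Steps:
$W{\left(t \right)} = 48 t$ ($W{\left(t \right)} = 24 \left(t + t\right) = 24 \cdot 2 t = 48 t$)
$\sqrt{3735 + W{\left(42 \right)}} = \sqrt{3735 + 48 \cdot 42} = \sqrt{3735 + 2016} = \sqrt{5751} = 9 \sqrt{71}$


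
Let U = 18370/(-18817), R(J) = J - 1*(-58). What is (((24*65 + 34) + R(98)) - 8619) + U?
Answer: -129272343/18817 ≈ -6870.0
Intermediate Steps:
R(J) = 58 + J (R(J) = J + 58 = 58 + J)
U = -18370/18817 (U = 18370*(-1/18817) = -18370/18817 ≈ -0.97624)
(((24*65 + 34) + R(98)) - 8619) + U = (((24*65 + 34) + (58 + 98)) - 8619) - 18370/18817 = (((1560 + 34) + 156) - 8619) - 18370/18817 = ((1594 + 156) - 8619) - 18370/18817 = (1750 - 8619) - 18370/18817 = -6869 - 18370/18817 = -129272343/18817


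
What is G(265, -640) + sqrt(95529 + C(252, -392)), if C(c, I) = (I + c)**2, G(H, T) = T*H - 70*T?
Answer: -124800 + sqrt(115129) ≈ -1.2446e+5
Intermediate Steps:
G(H, T) = -70*T + H*T (G(H, T) = H*T - 70*T = -70*T + H*T)
G(265, -640) + sqrt(95529 + C(252, -392)) = -640*(-70 + 265) + sqrt(95529 + (-392 + 252)**2) = -640*195 + sqrt(95529 + (-140)**2) = -124800 + sqrt(95529 + 19600) = -124800 + sqrt(115129)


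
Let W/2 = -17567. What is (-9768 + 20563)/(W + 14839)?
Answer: -2159/4059 ≈ -0.53190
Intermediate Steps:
W = -35134 (W = 2*(-17567) = -35134)
(-9768 + 20563)/(W + 14839) = (-9768 + 20563)/(-35134 + 14839) = 10795/(-20295) = 10795*(-1/20295) = -2159/4059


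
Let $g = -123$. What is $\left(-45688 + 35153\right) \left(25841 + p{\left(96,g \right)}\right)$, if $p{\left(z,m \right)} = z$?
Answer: $-273246295$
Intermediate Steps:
$\left(-45688 + 35153\right) \left(25841 + p{\left(96,g \right)}\right) = \left(-45688 + 35153\right) \left(25841 + 96\right) = \left(-10535\right) 25937 = -273246295$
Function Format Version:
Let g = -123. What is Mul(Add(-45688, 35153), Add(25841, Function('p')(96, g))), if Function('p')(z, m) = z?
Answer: -273246295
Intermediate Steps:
Mul(Add(-45688, 35153), Add(25841, Function('p')(96, g))) = Mul(Add(-45688, 35153), Add(25841, 96)) = Mul(-10535, 25937) = -273246295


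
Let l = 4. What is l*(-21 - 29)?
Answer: -200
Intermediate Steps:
l*(-21 - 29) = 4*(-21 - 29) = 4*(-50) = -200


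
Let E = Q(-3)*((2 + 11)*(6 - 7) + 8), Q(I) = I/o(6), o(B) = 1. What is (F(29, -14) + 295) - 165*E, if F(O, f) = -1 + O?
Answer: -2152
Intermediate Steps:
Q(I) = I (Q(I) = I/1 = I*1 = I)
E = 15 (E = -3*((2 + 11)*(6 - 7) + 8) = -3*(13*(-1) + 8) = -3*(-13 + 8) = -3*(-5) = 15)
(F(29, -14) + 295) - 165*E = ((-1 + 29) + 295) - 165*15 = (28 + 295) - 2475 = 323 - 2475 = -2152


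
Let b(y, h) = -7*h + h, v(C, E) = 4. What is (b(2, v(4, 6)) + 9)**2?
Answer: 225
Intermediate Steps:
b(y, h) = -6*h
(b(2, v(4, 6)) + 9)**2 = (-6*4 + 9)**2 = (-24 + 9)**2 = (-15)**2 = 225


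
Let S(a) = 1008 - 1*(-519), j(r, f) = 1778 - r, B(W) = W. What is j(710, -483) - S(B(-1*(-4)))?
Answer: -459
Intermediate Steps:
S(a) = 1527 (S(a) = 1008 + 519 = 1527)
j(710, -483) - S(B(-1*(-4))) = (1778 - 1*710) - 1*1527 = (1778 - 710) - 1527 = 1068 - 1527 = -459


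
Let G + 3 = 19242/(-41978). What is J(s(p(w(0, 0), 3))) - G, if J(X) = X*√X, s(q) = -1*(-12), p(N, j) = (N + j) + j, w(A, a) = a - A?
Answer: 72588/20989 + 24*√3 ≈ 45.028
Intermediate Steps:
p(N, j) = N + 2*j
s(q) = 12
J(X) = X^(3/2)
G = -72588/20989 (G = -3 + 19242/(-41978) = -3 + 19242*(-1/41978) = -3 - 9621/20989 = -72588/20989 ≈ -3.4584)
J(s(p(w(0, 0), 3))) - G = 12^(3/2) - 1*(-72588/20989) = 24*√3 + 72588/20989 = 72588/20989 + 24*√3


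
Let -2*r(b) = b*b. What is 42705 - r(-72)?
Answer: 45297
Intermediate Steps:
r(b) = -b²/2 (r(b) = -b*b/2 = -b²/2)
42705 - r(-72) = 42705 - (-1)*(-72)²/2 = 42705 - (-1)*5184/2 = 42705 - 1*(-2592) = 42705 + 2592 = 45297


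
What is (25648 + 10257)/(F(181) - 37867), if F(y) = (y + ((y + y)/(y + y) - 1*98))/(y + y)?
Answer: -1299761/1370777 ≈ -0.94819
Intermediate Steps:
F(y) = (-97 + y)/(2*y) (F(y) = (y + ((2*y)/((2*y)) - 98))/((2*y)) = (y + ((2*y)*(1/(2*y)) - 98))*(1/(2*y)) = (y + (1 - 98))*(1/(2*y)) = (y - 97)*(1/(2*y)) = (-97 + y)*(1/(2*y)) = (-97 + y)/(2*y))
(25648 + 10257)/(F(181) - 37867) = (25648 + 10257)/((½)*(-97 + 181)/181 - 37867) = 35905/((½)*(1/181)*84 - 37867) = 35905/(42/181 - 37867) = 35905/(-6853885/181) = 35905*(-181/6853885) = -1299761/1370777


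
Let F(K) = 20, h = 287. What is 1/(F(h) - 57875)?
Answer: -1/57855 ≈ -1.7285e-5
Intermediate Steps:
1/(F(h) - 57875) = 1/(20 - 57875) = 1/(-57855) = -1/57855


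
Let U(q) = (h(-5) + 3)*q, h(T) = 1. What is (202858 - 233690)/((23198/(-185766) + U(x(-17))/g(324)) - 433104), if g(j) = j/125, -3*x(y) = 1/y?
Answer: 281672102808/3956711892383 ≈ 0.071188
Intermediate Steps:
x(y) = -1/(3*y)
U(q) = 4*q (U(q) = (1 + 3)*q = 4*q)
g(j) = j/125 (g(j) = j*(1/125) = j/125)
(202858 - 233690)/((23198/(-185766) + U(x(-17))/g(324)) - 433104) = (202858 - 233690)/((23198/(-185766) + (4*(-⅓/(-17)))/(((1/125)*324))) - 433104) = -30832/((23198*(-1/185766) + (4*(-⅓*(-1/17)))/(324/125)) - 433104) = -30832/((-1657/13269 + (4*(1/51))*(125/324)) - 433104) = -30832/((-1657/13269 + (4/51)*(125/324)) - 433104) = -30832/((-1657/13269 + 125/4131) - 433104) = -30832/(-1728814/18271413 - 433104) = -30832/(-7913423784766/18271413) = -30832*(-18271413/7913423784766) = 281672102808/3956711892383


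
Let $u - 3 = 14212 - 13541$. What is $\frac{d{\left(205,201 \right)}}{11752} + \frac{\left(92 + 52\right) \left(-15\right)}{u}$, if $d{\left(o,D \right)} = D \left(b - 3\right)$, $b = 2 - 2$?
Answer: $- \frac{12895371}{3960424} \approx -3.2561$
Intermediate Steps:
$b = 0$ ($b = 2 - 2 = 0$)
$u = 674$ ($u = 3 + \left(14212 - 13541\right) = 3 + 671 = 674$)
$d{\left(o,D \right)} = - 3 D$ ($d{\left(o,D \right)} = D \left(0 - 3\right) = D \left(-3\right) = - 3 D$)
$\frac{d{\left(205,201 \right)}}{11752} + \frac{\left(92 + 52\right) \left(-15\right)}{u} = \frac{\left(-3\right) 201}{11752} + \frac{\left(92 + 52\right) \left(-15\right)}{674} = \left(-603\right) \frac{1}{11752} + 144 \left(-15\right) \frac{1}{674} = - \frac{603}{11752} - \frac{1080}{337} = - \frac{12895371}{3960424}$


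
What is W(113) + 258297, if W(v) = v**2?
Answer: 271066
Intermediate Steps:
W(113) + 258297 = 113**2 + 258297 = 12769 + 258297 = 271066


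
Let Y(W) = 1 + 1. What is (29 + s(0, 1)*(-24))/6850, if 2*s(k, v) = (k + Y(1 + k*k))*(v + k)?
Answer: 1/1370 ≈ 0.00072993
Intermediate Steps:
Y(W) = 2
s(k, v) = (2 + k)*(k + v)/2 (s(k, v) = ((k + 2)*(v + k))/2 = ((2 + k)*(k + v))/2 = (2 + k)*(k + v)/2)
(29 + s(0, 1)*(-24))/6850 = (29 + (0 + 1 + (½)*0² + (½)*0*1)*(-24))/6850 = (29 + (0 + 1 + (½)*0 + 0)*(-24))*(1/6850) = (29 + (0 + 1 + 0 + 0)*(-24))*(1/6850) = (29 + 1*(-24))*(1/6850) = (29 - 24)*(1/6850) = 5*(1/6850) = 1/1370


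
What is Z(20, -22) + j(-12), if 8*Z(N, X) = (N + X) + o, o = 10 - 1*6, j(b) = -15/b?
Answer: 3/2 ≈ 1.5000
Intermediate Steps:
o = 4 (o = 10 - 6 = 4)
Z(N, X) = ½ + N/8 + X/8 (Z(N, X) = ((N + X) + 4)/8 = (4 + N + X)/8 = ½ + N/8 + X/8)
Z(20, -22) + j(-12) = (½ + (⅛)*20 + (⅛)*(-22)) - 15/(-12) = (½ + 5/2 - 11/4) - 15*(-1/12) = ¼ + 5/4 = 3/2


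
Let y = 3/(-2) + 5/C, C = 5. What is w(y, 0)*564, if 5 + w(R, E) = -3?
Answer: -4512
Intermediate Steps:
y = -½ (y = 3/(-2) + 5/5 = 3*(-½) + 5*(⅕) = -3/2 + 1 = -½ ≈ -0.50000)
w(R, E) = -8 (w(R, E) = -5 - 3 = -8)
w(y, 0)*564 = -8*564 = -4512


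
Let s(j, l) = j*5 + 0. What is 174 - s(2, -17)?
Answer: 164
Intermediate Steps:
s(j, l) = 5*j (s(j, l) = 5*j + 0 = 5*j)
174 - s(2, -17) = 174 - 5*2 = 174 - 1*10 = 174 - 10 = 164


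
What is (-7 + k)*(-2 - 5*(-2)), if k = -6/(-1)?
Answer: -8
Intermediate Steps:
k = 6 (k = -6*(-1) = -1*(-6) = 6)
(-7 + k)*(-2 - 5*(-2)) = (-7 + 6)*(-2 - 5*(-2)) = -(-2 + 10) = -1*8 = -8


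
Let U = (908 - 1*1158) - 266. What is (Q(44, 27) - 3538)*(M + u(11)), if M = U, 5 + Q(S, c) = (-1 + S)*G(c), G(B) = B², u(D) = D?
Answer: -14041020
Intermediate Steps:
U = -516 (U = (908 - 1158) - 266 = -250 - 266 = -516)
Q(S, c) = -5 + c²*(-1 + S) (Q(S, c) = -5 + (-1 + S)*c² = -5 + c²*(-1 + S))
M = -516
(Q(44, 27) - 3538)*(M + u(11)) = ((-5 - 1*27² + 44*27²) - 3538)*(-516 + 11) = ((-5 - 1*729 + 44*729) - 3538)*(-505) = ((-5 - 729 + 32076) - 3538)*(-505) = (31342 - 3538)*(-505) = 27804*(-505) = -14041020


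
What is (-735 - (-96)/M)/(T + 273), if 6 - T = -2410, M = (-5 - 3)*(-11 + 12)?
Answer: -747/2689 ≈ -0.27780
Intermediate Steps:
M = -8 (M = -8*1 = -8)
T = 2416 (T = 6 - 1*(-2410) = 6 + 2410 = 2416)
(-735 - (-96)/M)/(T + 273) = (-735 - (-96)/(-8))/(2416 + 273) = (-735 - (-96)*(-1)/8)/2689 = (-735 - 6*2)*(1/2689) = (-735 - 12)*(1/2689) = -747*1/2689 = -747/2689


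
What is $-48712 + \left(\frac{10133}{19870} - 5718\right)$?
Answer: $- \frac{1081513967}{19870} \approx -54430.0$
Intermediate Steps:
$-48712 + \left(\frac{10133}{19870} - 5718\right) = -48712 - \frac{113606527}{19870} = - \frac{1081513967}{19870}$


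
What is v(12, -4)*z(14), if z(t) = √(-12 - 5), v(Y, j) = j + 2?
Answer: -2*I*√17 ≈ -8.2462*I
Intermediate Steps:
v(Y, j) = 2 + j
z(t) = I*√17 (z(t) = √(-17) = I*√17)
v(12, -4)*z(14) = (2 - 4)*(I*√17) = -2*I*√17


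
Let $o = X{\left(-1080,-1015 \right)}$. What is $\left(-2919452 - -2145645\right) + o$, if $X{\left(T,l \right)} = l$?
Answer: $-774822$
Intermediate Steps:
$o = -1015$
$\left(-2919452 - -2145645\right) + o = \left(-2919452 - -2145645\right) - 1015 = \left(-2919452 + 2145645\right) - 1015 = -773807 - 1015 = -774822$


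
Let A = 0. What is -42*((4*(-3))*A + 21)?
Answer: -882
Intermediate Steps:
-42*((4*(-3))*A + 21) = -42*((4*(-3))*0 + 21) = -42*(-12*0 + 21) = -42*(0 + 21) = -42*21 = -882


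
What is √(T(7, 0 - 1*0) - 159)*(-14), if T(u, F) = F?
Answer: -14*I*√159 ≈ -176.53*I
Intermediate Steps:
√(T(7, 0 - 1*0) - 159)*(-14) = √((0 - 1*0) - 159)*(-14) = √((0 + 0) - 159)*(-14) = √(0 - 159)*(-14) = √(-159)*(-14) = (I*√159)*(-14) = -14*I*√159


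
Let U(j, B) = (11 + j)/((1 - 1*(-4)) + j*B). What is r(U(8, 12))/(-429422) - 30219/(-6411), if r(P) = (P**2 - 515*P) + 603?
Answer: 44114083261783/9361200777614 ≈ 4.7124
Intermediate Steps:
U(j, B) = (11 + j)/(5 + B*j) (U(j, B) = (11 + j)/((1 + 4) + B*j) = (11 + j)/(5 + B*j))
r(P) = 603 + P**2 - 515*P
r(U(8, 12))/(-429422) - 30219/(-6411) = (603 + ((11 + 8)/(5 + 12*8))**2 - 515*(11 + 8)/(5 + 12*8))/(-429422) - 30219/(-6411) = (603 + (19/(5 + 96))**2 - 515*19/(5 + 96))*(-1/429422) - 30219*(-1/6411) = (603 + (19/101)**2 - 515*19/101)*(-1/429422) + 10073/2137 = (603 + 361/10201 - 9785/101)*(-1/429422) + 10073/2137 = (5163279/10201)*(-1/429422) + 10073/2137 = -5163279/4380533822 + 10073/2137 = 44114083261783/9361200777614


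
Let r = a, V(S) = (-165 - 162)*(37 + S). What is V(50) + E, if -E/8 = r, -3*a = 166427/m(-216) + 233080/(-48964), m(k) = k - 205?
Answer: -152108850861/5153461 ≈ -29516.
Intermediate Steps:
m(k) = -205 + k
a = 687254859/5153461 (a = -(166427/(-205 - 216) + 233080/(-48964))/3 = -(166427/(-421) + 233080*(-1/48964))/3 = -(166427*(-1/421) - 58270/12241)/3 = -(-166427/421 - 58270/12241)/3 = -⅓*(-2061764577/5153461) = 687254859/5153461 ≈ 133.36)
V(S) = -12099 - 327*S (V(S) = -327*(37 + S) = -12099 - 327*S)
r = 687254859/5153461 ≈ 133.36
E = -5498038872/5153461 (E = -8*687254859/5153461 = -5498038872/5153461 ≈ -1066.9)
V(50) + E = (-12099 - 327*50) - 5498038872/5153461 = (-12099 - 16350) - 5498038872/5153461 = -28449 - 5498038872/5153461 = -152108850861/5153461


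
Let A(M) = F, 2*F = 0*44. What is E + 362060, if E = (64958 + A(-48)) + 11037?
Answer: 438055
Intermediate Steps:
F = 0 (F = (0*44)/2 = (1/2)*0 = 0)
A(M) = 0
E = 75995 (E = (64958 + 0) + 11037 = 64958 + 11037 = 75995)
E + 362060 = 75995 + 362060 = 438055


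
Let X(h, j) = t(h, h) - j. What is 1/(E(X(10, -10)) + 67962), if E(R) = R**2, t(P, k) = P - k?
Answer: 1/68062 ≈ 1.4692e-5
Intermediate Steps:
X(h, j) = -j (X(h, j) = (h - h) - j = 0 - j = -j)
1/(E(X(10, -10)) + 67962) = 1/((-1*(-10))**2 + 67962) = 1/(10**2 + 67962) = 1/(100 + 67962) = 1/68062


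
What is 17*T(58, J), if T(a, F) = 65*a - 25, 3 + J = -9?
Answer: 63665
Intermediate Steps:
J = -12 (J = -3 - 9 = -12)
T(a, F) = -25 + 65*a
17*T(58, J) = 17*(-25 + 65*58) = 17*(-25 + 3770) = 17*3745 = 63665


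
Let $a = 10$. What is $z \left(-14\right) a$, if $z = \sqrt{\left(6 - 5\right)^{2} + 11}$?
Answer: $- 280 \sqrt{3} \approx -484.97$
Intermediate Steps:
$z = 2 \sqrt{3}$ ($z = \sqrt{1^{2} + 11} = \sqrt{1 + 11} = \sqrt{12} = 2 \sqrt{3} \approx 3.4641$)
$z \left(-14\right) a = 2 \sqrt{3} \left(-14\right) 10 = - 28 \sqrt{3} \cdot 10 = - 280 \sqrt{3}$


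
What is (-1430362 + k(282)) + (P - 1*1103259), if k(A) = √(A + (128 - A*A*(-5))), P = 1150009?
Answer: -1383612 + √398030 ≈ -1.3830e+6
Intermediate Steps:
k(A) = √(128 + A + 5*A²) (k(A) = √(A + (128 - A²*(-5))) = √(A + (128 - (-5)*A²)) = √(A + (128 + 5*A²)) = √(128 + A + 5*A²))
(-1430362 + k(282)) + (P - 1*1103259) = (-1430362 + √(128 + 282 + 5*282²)) + (1150009 - 1*1103259) = (-1430362 + √(128 + 282 + 5*79524)) + (1150009 - 1103259) = (-1430362 + √(128 + 282 + 397620)) + 46750 = (-1430362 + √398030) + 46750 = -1383612 + √398030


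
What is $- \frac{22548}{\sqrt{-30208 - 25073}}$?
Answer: $\frac{7516 i \sqrt{55281}}{18427} \approx 95.9 i$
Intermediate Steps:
$- \frac{22548}{\sqrt{-30208 - 25073}} = - \frac{22548}{\sqrt{-55281}} = - \frac{22548}{i \sqrt{55281}} = - 22548 \left(- \frac{i \sqrt{55281}}{55281}\right) = \frac{7516 i \sqrt{55281}}{18427}$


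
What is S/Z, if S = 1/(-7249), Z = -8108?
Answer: 1/58774892 ≈ 1.7014e-8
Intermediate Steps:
S = -1/7249 ≈ -0.00013795
S/Z = -1/7249/(-8108) = -1/7249*(-1/8108) = 1/58774892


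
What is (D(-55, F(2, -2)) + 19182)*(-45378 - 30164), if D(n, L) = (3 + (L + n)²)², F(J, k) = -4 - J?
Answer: -1049078798036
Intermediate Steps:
(D(-55, F(2, -2)) + 19182)*(-45378 - 30164) = ((3 + ((-4 - 1*2) - 55)²)² + 19182)*(-45378 - 30164) = ((3 + ((-4 - 2) - 55)²)² + 19182)*(-75542) = ((3 + (-6 - 55)²)² + 19182)*(-75542) = ((3 + (-61)²)² + 19182)*(-75542) = ((3 + 3721)² + 19182)*(-75542) = (3724² + 19182)*(-75542) = (13868176 + 19182)*(-75542) = 13887358*(-75542) = -1049078798036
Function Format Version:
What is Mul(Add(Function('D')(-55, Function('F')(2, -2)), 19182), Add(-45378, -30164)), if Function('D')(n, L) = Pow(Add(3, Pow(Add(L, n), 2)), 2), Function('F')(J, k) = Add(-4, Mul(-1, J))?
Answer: -1049078798036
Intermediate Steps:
Mul(Add(Function('D')(-55, Function('F')(2, -2)), 19182), Add(-45378, -30164)) = Mul(Add(Pow(Add(3, Pow(Add(Add(-4, Mul(-1, 2)), -55), 2)), 2), 19182), Add(-45378, -30164)) = Mul(Add(Pow(Add(3, Pow(Add(Add(-4, -2), -55), 2)), 2), 19182), -75542) = Mul(Add(Pow(Add(3, Pow(Add(-6, -55), 2)), 2), 19182), -75542) = Mul(Add(Pow(Add(3, Pow(-61, 2)), 2), 19182), -75542) = Mul(Add(Pow(Add(3, 3721), 2), 19182), -75542) = Mul(Add(Pow(3724, 2), 19182), -75542) = Mul(Add(13868176, 19182), -75542) = Mul(13887358, -75542) = -1049078798036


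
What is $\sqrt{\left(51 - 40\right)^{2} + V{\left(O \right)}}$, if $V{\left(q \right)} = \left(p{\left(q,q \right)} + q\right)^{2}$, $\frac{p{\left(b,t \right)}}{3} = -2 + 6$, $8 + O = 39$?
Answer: $\sqrt{1970} \approx 44.385$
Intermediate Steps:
$O = 31$ ($O = -8 + 39 = 31$)
$p{\left(b,t \right)} = 12$ ($p{\left(b,t \right)} = 3 \left(-2 + 6\right) = 3 \cdot 4 = 12$)
$V{\left(q \right)} = \left(12 + q\right)^{2}$
$\sqrt{\left(51 - 40\right)^{2} + V{\left(O \right)}} = \sqrt{\left(51 - 40\right)^{2} + \left(12 + 31\right)^{2}} = \sqrt{11^{2} + 43^{2}} = \sqrt{121 + 1849} = \sqrt{1970}$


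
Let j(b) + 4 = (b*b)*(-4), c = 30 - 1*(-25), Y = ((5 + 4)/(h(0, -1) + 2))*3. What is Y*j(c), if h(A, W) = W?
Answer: -326808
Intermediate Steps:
Y = 27 (Y = ((5 + 4)/(-1 + 2))*3 = (9/1)*3 = (9*1)*3 = 9*3 = 27)
c = 55 (c = 30 + 25 = 55)
j(b) = -4 - 4*b**2 (j(b) = -4 + (b*b)*(-4) = -4 + b**2*(-4) = -4 - 4*b**2)
Y*j(c) = 27*(-4 - 4*55**2) = 27*(-4 - 4*3025) = 27*(-4 - 12100) = 27*(-12104) = -326808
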